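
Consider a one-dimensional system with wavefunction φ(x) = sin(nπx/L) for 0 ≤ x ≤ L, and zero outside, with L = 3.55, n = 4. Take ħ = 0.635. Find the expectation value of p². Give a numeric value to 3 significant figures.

5.05

p² φ = −ħ² d²φ/dx²; ⟨p²⟩ = −ħ² ∫ φ*·φ'' dx / ∫|φ|² dx.
d/dx sin(nπx/L) = (nπ/L)·cos(nπx/L) and d²/dx² sin(nπx/L) = −(nπ/L)²·sin(nπx/L); on 0 ≤ x ≤ L, ∫sin²(nπx/L) dx = L/2 and ∫sin(nπx/L)·cos(nπx/L) dx = 0.
State is unnormalized: ∫|φ|² dx = 1.7750, and ∫φ*·(−ħ² φ'') dx = 8.9683, so ⟨p²⟩ = 8.9683 / 1.7750.
⟨p²⟩ = 5.0525.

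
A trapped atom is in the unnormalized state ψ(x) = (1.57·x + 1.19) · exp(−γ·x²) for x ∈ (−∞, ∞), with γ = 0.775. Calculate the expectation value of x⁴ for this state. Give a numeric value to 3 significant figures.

0.761

⟨x⁴⟩ = ∫ x⁴·|ψ|² dx / ∫|ψ|² dx (integrals over the domain).
Expand each integrand as polynomial × e^(−2γx²) and use ∫x^(2j)·e^(−2γx²) dx = (2j−1)!!/(4γ)^j · √(π/(2γ)), odd powers → 0; here √(π/(2γ)) = 1.4237.
State is unnormalized: ∫|ψ|² dx = 3.1481, and ∫ψ*·x⁴·ψ dx = 2.3963, so ⟨x⁴⟩ = 2.3963 / 3.1481.
⟨x⁴⟩ = 0.76119.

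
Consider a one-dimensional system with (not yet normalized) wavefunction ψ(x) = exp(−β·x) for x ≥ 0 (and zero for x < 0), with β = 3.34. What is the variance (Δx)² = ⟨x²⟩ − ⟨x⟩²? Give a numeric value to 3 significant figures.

0.0224

Compute ⟨x⟩ and ⟨x²⟩ separately, then (Δx)² = ⟨x²⟩ − ⟨x⟩².
Every integrand reduces to terms xʲ·e^(−2βx) on [0, ∞); use ∫₀^∞ xʲ·e^(−2βx) dx = j!/(2β)^(j+1).
Normalization: ∫|ψ|² dx = 0.14970.
⟨x⟩ = 0.14970 and ⟨x²⟩ = 0.044821.
(Δx)² = 0.044821 − (0.14970)² = 0.022410.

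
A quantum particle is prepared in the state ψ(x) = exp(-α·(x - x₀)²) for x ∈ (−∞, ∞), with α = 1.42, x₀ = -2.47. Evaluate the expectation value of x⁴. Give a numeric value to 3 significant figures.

43.8

⟨x⁴⟩ = ∫ x⁴·|ψ|² dx / ∫|ψ|² dx (integrals over the domain).
Gaussian moments (u = x − x₀): ∫u^(2j)·e^(−2αu²) du = (2j−1)!!/(4α)^j · √(π/(2α)), odd powers integrate to 0; here √(π/(2α)) = 1.0518.
State is unnormalized: ∫|ψ|² dx = 1.0518, and ∫ψ*·x⁴·ψ dx = 46.023, so ⟨x⁴⟩ = 46.023 / 1.0518.
⟨x⁴⟩ = 43.759.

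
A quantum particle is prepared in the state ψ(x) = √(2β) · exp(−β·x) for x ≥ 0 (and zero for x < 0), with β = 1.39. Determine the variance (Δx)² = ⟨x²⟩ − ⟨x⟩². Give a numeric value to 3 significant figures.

0.129

Compute ⟨x⟩ and ⟨x²⟩ separately, then (Δx)² = ⟨x²⟩ − ⟨x⟩².
Every integrand reduces to terms xʲ·e^(−2βx) on [0, ∞); use ∫₀^∞ xʲ·e^(−2βx) dx = j!/(2β)^(j+1).
⟨x⟩ = 0.35971 and ⟨x²⟩ = 0.25879.
(Δx)² = 0.25879 − (0.35971)² = 0.12939.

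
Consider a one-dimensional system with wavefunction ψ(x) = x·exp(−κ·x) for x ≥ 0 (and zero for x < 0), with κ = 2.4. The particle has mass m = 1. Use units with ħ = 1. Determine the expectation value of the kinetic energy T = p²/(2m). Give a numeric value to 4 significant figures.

2.880

T = −(ħ²/2m) d²/dx², so ⟨T⟩ = −(ħ²/2m) ∫ ψ*·ψ'' dx / ∫|ψ|² dx; with m = 1.
Differentiate x·exp(−κ·x) with the product rule; every integrand then reduces to terms xʲ·e^(−2κx) on [0, ∞), with ∫₀^∞ xʲ·e^(−2κx) dx = j!/(2κ)^(j+1).
State is unnormalized: ∫|ψ|² dx = 0.018084, and ∫ψ*·(−ħ²/2m · ψ'') dx = 0.052083, so ⟨T⟩ = 0.052083 / 0.018084.
⟨T⟩ = 2.8800.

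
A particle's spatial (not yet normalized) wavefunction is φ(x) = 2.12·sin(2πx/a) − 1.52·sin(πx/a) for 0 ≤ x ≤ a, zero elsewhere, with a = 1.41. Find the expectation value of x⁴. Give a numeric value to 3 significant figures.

1.05

⟨x⁴⟩ = ∫ x⁴·|φ|² dx / ∫|φ|² dx (integrals over the domain).
On 0 ≤ x ≤ a (j ≠ l): ∫sin²(jπx/a) dx = a/2, ∫sin(jπx/a)·sin(lπx/a) dx = 0; diagonal moments ∫x·sin²(jπx/a) dx = a²/4, ∫x²·sin²(jπx/a) dx = a³·(1/6 − 1/(4j²π²)); cross terms ∫x·sin(jπx/a)·sin(lπx/a) dx = 0 for j + l even and −4jla²/(π²(j² − l²)²) for j + l odd, ∫x²·sin(jπx/a)·sin(lπx/a) dx = (−1)^(j+l)·4jla³/(π²(j² − l²)²); higher powers the same way via product-to-sum and parts.
State is unnormalized: ∫|φ|² dx = 4.7974, and ∫φ*·x⁴·φ dx = 5.0336, so ⟨x⁴⟩ = 5.0336 / 4.7974.
⟨x⁴⟩ = 1.0492.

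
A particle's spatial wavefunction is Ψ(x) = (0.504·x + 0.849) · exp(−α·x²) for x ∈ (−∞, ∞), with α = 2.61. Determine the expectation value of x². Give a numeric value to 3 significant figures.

⟨x²⟩ = ∫ x²·|Ψ|² dx / ∫|Ψ|² dx (integrals over the domain).
Expand each integrand as polynomial × e^(−2αx²) and use ∫x^(2j)·e^(−2αx²) dx = (2j−1)!!/(4α)^j · √(π/(2α)), odd powers → 0; here √(π/(2α)) = 0.77578.
State is unnormalized: ∫|Ψ|² dx = 0.57806, and ∫Ψ*·x²·Ψ dx = 0.058986, so ⟨x²⟩ = 0.058986 / 0.57806.
⟨x²⟩ = 0.10204.

0.102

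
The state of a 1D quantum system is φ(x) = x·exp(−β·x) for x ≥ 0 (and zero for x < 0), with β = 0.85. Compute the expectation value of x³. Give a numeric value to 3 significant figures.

⟨x³⟩ = ∫ x³·|φ|² dx / ∫|φ|² dx (integrals over the domain).
Every integrand reduces to terms xʲ·e^(−2βx) on [0, ∞); use ∫₀^∞ xʲ·e^(−2βx) dx = j!/(2β)^(j+1).
State is unnormalized: ∫|φ|² dx = 0.40708, and ∫φ*·x³·φ dx = 4.9715, so ⟨x³⟩ = 4.9715 / 0.40708.
⟨x³⟩ = 12.212.

12.2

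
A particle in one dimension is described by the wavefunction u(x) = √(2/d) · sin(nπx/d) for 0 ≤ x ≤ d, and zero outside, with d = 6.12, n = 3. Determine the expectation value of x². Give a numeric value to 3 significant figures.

12.3

⟨x²⟩ = ∫ x²·|u|² dx (integrals over the domain).
With sin²θ = (1 − cos2θ)/2 on 0 ≤ x ≤ d: ∫sin²(nπx/d) dx = d/2, ∫x·sin²(nπx/d) dx = d²/4, ∫x²·sin²(nπx/d) dx = d³·(1/6 − 1/(4n²π²)); higher powers xᵏ the same way, integrating xᵏ·cos(2nπx/d) by parts.
⟨x²⟩ = 12.274.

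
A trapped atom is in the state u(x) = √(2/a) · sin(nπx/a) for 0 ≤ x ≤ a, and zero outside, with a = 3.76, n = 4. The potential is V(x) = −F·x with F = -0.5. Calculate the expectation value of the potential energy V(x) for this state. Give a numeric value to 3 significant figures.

⟨V⟩ = ∫ V(x)·|u|² dx.
With sin²θ = (1 − cos2θ)/2 on 0 ≤ x ≤ a: ∫sin²(nπx/a) dx = a/2, ∫x·sin²(nπx/a) dx = a²/4, ∫x²·sin²(nπx/a) dx = a³·(1/6 − 1/(4n²π²)); higher powers xᵏ the same way, integrating xᵏ·cos(2nπx/a) by parts.
⟨V⟩ = 0.94000.

0.940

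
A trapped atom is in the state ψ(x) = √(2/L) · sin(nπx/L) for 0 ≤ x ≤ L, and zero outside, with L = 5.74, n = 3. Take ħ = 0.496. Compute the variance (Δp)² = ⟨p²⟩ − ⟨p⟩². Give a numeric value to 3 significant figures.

Compute ⟨p⟩ and ⟨p²⟩ separately; (Δp)² = ⟨p²⟩ − ⟨p⟩².
d/dx sin(nπx/L) = (nπ/L)·cos(nπx/L) and d²/dx² sin(nπx/L) = −(nπ/L)²·sin(nπx/L); on 0 ≤ x ≤ L, ∫sin²(nπx/L) dx = L/2 and ∫sin(nπx/L)·cos(nπx/L) dx = 0.
⟨p⟩ = 0.0000 and ⟨p²⟩ = 0.66326.
(Δp)² = 0.66326 − (0.0000)² = 0.66326.

0.663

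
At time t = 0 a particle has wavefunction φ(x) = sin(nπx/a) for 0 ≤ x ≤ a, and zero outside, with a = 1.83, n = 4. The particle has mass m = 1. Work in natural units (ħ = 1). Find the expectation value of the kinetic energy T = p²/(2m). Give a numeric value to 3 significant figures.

23.6

T = −(ħ²/2m) d²/dx², so ⟨T⟩ = −(ħ²/2m) ∫ φ*·φ'' dx / ∫|φ|² dx; with m = 1.
d/dx sin(nπx/a) = (nπ/a)·cos(nπx/a) and d²/dx² sin(nπx/a) = −(nπ/a)²·sin(nπx/a); on 0 ≤ x ≤ a, ∫sin²(nπx/a) dx = a/2 and ∫sin(nπx/a)·cos(nπx/a) dx = 0.
State is unnormalized: ∫|φ|² dx = 0.91500, and ∫φ*·(−ħ²/2m · φ'') dx = 21.573, so ⟨T⟩ = 21.573 / 0.91500.
⟨T⟩ = 23.577.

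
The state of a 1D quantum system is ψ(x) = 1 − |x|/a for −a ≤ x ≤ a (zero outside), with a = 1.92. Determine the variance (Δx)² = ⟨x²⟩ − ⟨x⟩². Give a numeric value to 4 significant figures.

0.3686

Compute ⟨x⟩ and ⟨x²⟩ separately, then (Δx)² = ⟨x²⟩ − ⟨x⟩².
ψ is even, so ∫ over [−a, a] = 2∫₀ᵃ with ψ = 1 − x/a there: ∫₀ᵃ (1 − x/a)² dx = a/3, ∫₀ᵃ x²(1 − x/a)² dx = a³/30, ∫₀ᵃ x⁴(1 − x/a)² dx = a⁵/105.
Normalization: ∫|ψ|² dx = 1.2800.
⟨x⟩ = 0.0000 and ⟨x²⟩ = 0.36864.
(Δx)² = 0.36864 − (0.0000)² = 0.36864.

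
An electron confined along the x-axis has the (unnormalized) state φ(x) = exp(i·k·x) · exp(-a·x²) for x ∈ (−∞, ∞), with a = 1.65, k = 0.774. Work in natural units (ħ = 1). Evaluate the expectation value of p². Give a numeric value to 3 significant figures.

2.25

p² φ = −ħ² d²φ/dx²; ⟨p²⟩ = −ħ² ∫ φ*·φ'' dx / ∫|φ|² dx.
Gaussian moments: ∫x^(2j)·e^(−2ax²) dx = (2j−1)!!/(4a)^j · √(π/(2a)), odd powers integrate to 0; here √(π/(2a)) = 0.97570. Derivatives: φ′ = (ik − 2ax)·φ, φ″ = ((ik − 2ax)² − 2a)·φ; the odd-in-x pieces drop out.
State is unnormalized: ∫|φ|² dx = 0.97570, and ∫φ*·(−ħ² φ'') dx = 2.1944, so ⟨p²⟩ = 2.1944 / 0.97570.
⟨p²⟩ = 2.2491.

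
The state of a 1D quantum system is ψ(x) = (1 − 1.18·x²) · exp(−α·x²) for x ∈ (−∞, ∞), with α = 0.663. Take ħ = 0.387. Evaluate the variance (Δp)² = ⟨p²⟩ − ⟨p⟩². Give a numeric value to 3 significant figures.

0.462

Compute ⟨p⟩ and ⟨p²⟩ separately; (Δp)² = ⟨p²⟩ − ⟨p⟩².
Expand each integrand as polynomial × e^(−2αx²) and use ∫x^(2j)·e^(−2αx²) dx = (2j−1)!!/(4α)^j · √(π/(2α)), odd powers → 0; here √(π/(2α)) = 1.5392. Differentiate with the product rule, d/dx e^(−αx²) = −2αx·e^(−αx²).
Normalization: ∫|ψ|² dx = 1.0837.
⟨p⟩ = 0.0000 and ⟨p²⟩ = 0.46201.
(Δp)² = 0.46201 − (0.0000)² = 0.46201.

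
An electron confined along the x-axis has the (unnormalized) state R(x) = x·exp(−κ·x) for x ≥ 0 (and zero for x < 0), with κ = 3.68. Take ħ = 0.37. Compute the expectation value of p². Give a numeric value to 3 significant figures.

1.85

p² R = −ħ² d²R/dx²; ⟨p²⟩ = −ħ² ∫ R*·R'' dx / ∫|R|² dx.
Differentiate x·exp(−κ·x) with the product rule; every integrand then reduces to terms xʲ·e^(−2κx) on [0, ∞), with ∫₀^∞ xʲ·e^(−2κx) dx = j!/(2κ)^(j+1).
State is unnormalized: ∫|R|² dx = 0.0050165, and ∫R*·(−ħ² R'') dx = 0.0093003, so ⟨p²⟩ = 0.0093003 / 0.0050165.
⟨p²⟩ = 1.8540.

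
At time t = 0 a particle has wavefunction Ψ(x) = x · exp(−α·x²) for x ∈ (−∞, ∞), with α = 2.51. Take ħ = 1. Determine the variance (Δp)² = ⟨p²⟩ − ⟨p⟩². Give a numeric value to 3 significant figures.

7.53

Compute ⟨p⟩ and ⟨p²⟩ separately; (Δp)² = ⟨p²⟩ − ⟨p⟩².
Expand each integrand as polynomial × e^(−2αx²) and use ∫x^(2j)·e^(−2αx²) dx = (2j−1)!!/(4α)^j · √(π/(2α)), odd powers → 0; here √(π/(2α)) = 0.79108. Differentiate with the product rule, d/dx e^(−αx²) = −2αx·e^(−αx²).
Normalization: ∫|Ψ|² dx = 0.078793.
⟨p⟩ = 0.0000 and ⟨p²⟩ = 7.5300.
(Δp)² = 7.5300 − (0.0000)² = 7.5300.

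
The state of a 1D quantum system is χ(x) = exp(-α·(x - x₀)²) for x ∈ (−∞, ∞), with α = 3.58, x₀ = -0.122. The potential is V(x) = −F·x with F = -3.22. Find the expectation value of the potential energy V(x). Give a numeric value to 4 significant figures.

⟨V⟩ = ∫ V(x)·|χ|² dx / ∫|χ|² dx.
Gaussian moments (u = x − x₀): ∫u^(2j)·e^(−2αu²) du = (2j−1)!!/(4α)^j · √(π/(2α)), odd powers integrate to 0; here √(π/(2α)) = 0.66240.
State is unnormalized: ∫|χ|² dx = 0.66240, and ∫χ*·V(x)·χ dx = -0.26022, so ⟨V⟩ = -0.26022 / 0.66240.
⟨V⟩ = -0.39284.

-0.3928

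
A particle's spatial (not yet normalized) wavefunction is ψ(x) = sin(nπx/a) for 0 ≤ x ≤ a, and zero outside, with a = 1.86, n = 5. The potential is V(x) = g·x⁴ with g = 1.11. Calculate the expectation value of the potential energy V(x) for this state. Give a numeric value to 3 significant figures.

⟨V⟩ = ∫ V(x)·|ψ|² dx / ∫|ψ|² dx.
With sin²θ = (1 − cos2θ)/2 on 0 ≤ x ≤ a: ∫sin²(nπx/a) dx = a/2, ∫x·sin²(nπx/a) dx = a²/4, ∫x²·sin²(nπx/a) dx = a³·(1/6 − 1/(4n²π²)); higher powers xᵏ the same way, integrating xᵏ·cos(2nπx/a) by parts.
State is unnormalized: ∫|ψ|² dx = 0.93000, and ∫ψ*·V(x)·ψ dx = 2.4213, so ⟨V⟩ = 2.4213 / 0.93000.
⟨V⟩ = 2.6036.

2.60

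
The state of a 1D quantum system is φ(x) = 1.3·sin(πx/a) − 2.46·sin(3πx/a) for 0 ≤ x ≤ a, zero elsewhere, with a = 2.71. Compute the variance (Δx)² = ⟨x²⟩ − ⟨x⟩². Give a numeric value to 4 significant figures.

Compute ⟨x⟩ and ⟨x²⟩ separately, then (Δx)² = ⟨x²⟩ − ⟨x⟩².
On 0 ≤ x ≤ a (j ≠ l): ∫sin²(jπx/a) dx = a/2, ∫sin(jπx/a)·sin(lπx/a) dx = 0; diagonal moments ∫x·sin²(jπx/a) dx = a²/4, ∫x²·sin²(jπx/a) dx = a³·(1/6 − 1/(4j²π²)); cross terms ∫x·sin(jπx/a)·sin(lπx/a) dx = 0 for j + l even and −4jla²/(π²(j² − l²)²) for j + l odd, ∫x²·sin(jπx/a)·sin(lπx/a) dx = (−1)^(j+l)·4jla³/(π²(j² − l²)²); higher powers the same way via product-to-sum and parts.
Normalization: ∫|φ|² dx = 10.490.
⟨x⟩ = 1.3550 and ⟨x²⟩ = 2.1040.
(Δx)² = 2.1040 − (1.3550)² = 0.26793.

0.2679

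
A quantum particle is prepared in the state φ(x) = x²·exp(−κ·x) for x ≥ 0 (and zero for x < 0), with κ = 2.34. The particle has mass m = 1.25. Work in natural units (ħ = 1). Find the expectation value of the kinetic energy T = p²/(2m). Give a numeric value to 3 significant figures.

T = −(ħ²/2m) d²/dx², so ⟨T⟩ = −(ħ²/2m) ∫ φ*·φ'' dx / ∫|φ|² dx; with m = 1.25.
Differentiate x²·exp(−κ·x) with the product rule; every integrand then reduces to terms xʲ·e^(−2κx) on [0, ∞), with ∫₀^∞ xʲ·e^(−2κx) dx = j!/(2κ)^(j+1).
State is unnormalized: ∫|φ|² dx = 0.010690, and ∫φ*·(−ħ²/2m · φ'') dx = 0.0078046, so ⟨T⟩ = 0.0078046 / 0.010690.
⟨T⟩ = 0.73008.

0.730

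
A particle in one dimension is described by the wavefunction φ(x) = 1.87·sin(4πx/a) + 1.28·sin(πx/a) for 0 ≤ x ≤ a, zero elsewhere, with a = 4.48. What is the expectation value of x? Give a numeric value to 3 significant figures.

⟨x⟩ = ∫ x·|φ|² dx / ∫|φ|² dx (integrals over the domain).
On 0 ≤ x ≤ a (j ≠ l): ∫sin²(jπx/a) dx = a/2, ∫sin(jπx/a)·sin(lπx/a) dx = 0; diagonal moments ∫x·sin²(jπx/a) dx = a²/4, ∫x²·sin²(jπx/a) dx = a³·(1/6 − 1/(4j²π²)); cross terms ∫x·sin(jπx/a)·sin(lπx/a) dx = 0 for j + l even and −4jla²/(π²(j² − l²)²) for j + l odd, ∫x²·sin(jπx/a)·sin(lπx/a) dx = (−1)^(j+l)·4jla³/(π²(j² − l²)²); higher powers the same way via product-to-sum and parts.
State is unnormalized: ∫|φ|² dx = 11.503, and ∫φ*·x·φ dx = 25.075, so ⟨x⟩ = 25.075 / 11.503.
⟨x⟩ = 2.1798.

2.18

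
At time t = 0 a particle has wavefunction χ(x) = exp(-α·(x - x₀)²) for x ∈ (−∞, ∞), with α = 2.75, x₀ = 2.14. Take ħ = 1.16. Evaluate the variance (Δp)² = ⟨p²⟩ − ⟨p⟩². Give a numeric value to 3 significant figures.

Compute ⟨p⟩ and ⟨p²⟩ separately; (Δp)² = ⟨p²⟩ − ⟨p⟩².
Gaussian moments (u = x − x₀): ∫u^(2j)·e^(−2αu²) du = (2j−1)!!/(4α)^j · √(π/(2α)), odd powers integrate to 0; here √(π/(2α)) = 0.75578. Derivatives: d/dx e^(−αu²) = −2αu·e^(−αu²), d²/dx² e^(−αu²) = (4α²u² − 2α)·e^(−αu²).
Normalization: ∫|χ|² dx = 0.75578.
⟨p⟩ = 0.0000 and ⟨p²⟩ = 3.7004.
(Δp)² = 3.7004 − (0.0000)² = 3.7004.

3.70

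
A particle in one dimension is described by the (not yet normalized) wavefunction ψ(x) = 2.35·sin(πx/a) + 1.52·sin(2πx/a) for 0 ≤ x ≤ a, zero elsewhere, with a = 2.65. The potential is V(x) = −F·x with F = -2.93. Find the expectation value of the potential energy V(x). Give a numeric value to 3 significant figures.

⟨V⟩ = ∫ V(x)·|ψ|² dx / ∫|ψ|² dx.
On 0 ≤ x ≤ a (j ≠ l): ∫sin²(jπx/a) dx = a/2, ∫sin(jπx/a)·sin(lπx/a) dx = 0; diagonal moments ∫x·sin²(jπx/a) dx = a²/4, ∫x²·sin²(jπx/a) dx = a³·(1/6 − 1/(4j²π²)); cross terms ∫x·sin(jπx/a)·sin(lπx/a) dx = 0 for j + l even and −4jla²/(π²(j² − l²)²) for j + l odd, ∫x²·sin(jπx/a)·sin(lπx/a) dx = (−1)^(j+l)·4jla³/(π²(j² − l²)²); higher powers the same way via product-to-sum and parts.
State is unnormalized: ∫|ψ|² dx = 10.379, and ∫ψ*·V(x)·ψ dx = 27.053, so ⟨V⟩ = 27.053 / 10.379.
⟨V⟩ = 2.6067.

2.61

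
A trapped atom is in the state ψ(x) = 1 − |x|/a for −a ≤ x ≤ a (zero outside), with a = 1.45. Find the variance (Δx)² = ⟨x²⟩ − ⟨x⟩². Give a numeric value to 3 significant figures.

Compute ⟨x⟩ and ⟨x²⟩ separately, then (Δx)² = ⟨x²⟩ − ⟨x⟩².
ψ is even, so ∫ over [−a, a] = 2∫₀ᵃ with ψ = 1 − x/a there: ∫₀ᵃ (1 − x/a)² dx = a/3, ∫₀ᵃ x²(1 − x/a)² dx = a³/30, ∫₀ᵃ x⁴(1 − x/a)² dx = a⁵/105.
Normalization: ∫|ψ|² dx = 0.96667.
⟨x⟩ = 0.0000 and ⟨x²⟩ = 0.21025.
(Δx)² = 0.21025 − (0.0000)² = 0.21025.

0.210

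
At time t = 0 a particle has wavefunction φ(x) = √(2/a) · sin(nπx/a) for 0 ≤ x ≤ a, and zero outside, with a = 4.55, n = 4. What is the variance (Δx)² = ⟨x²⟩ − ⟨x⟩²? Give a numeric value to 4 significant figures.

Compute ⟨x⟩ and ⟨x²⟩ separately, then (Δx)² = ⟨x²⟩ − ⟨x⟩².
With sin²θ = (1 − cos2θ)/2 on 0 ≤ x ≤ a: ∫sin²(nπx/a) dx = a/2, ∫x·sin²(nπx/a) dx = a²/4, ∫x²·sin²(nπx/a) dx = a³·(1/6 − 1/(4n²π²)); higher powers xᵏ the same way, integrating xᵏ·cos(2nπx/a) by parts.
⟨x⟩ = 2.2750 and ⟨x²⟩ = 6.8353.
(Δx)² = 6.8353 − (2.2750)² = 1.6597.

1.660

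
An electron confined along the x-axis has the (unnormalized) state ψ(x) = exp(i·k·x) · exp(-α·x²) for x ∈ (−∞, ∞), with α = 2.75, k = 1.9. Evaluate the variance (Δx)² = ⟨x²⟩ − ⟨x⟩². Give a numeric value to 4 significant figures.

0.09091

Compute ⟨x⟩ and ⟨x²⟩ separately, then (Δx)² = ⟨x²⟩ − ⟨x⟩².
Gaussian moments: ∫x^(2j)·e^(−2αx²) dx = (2j−1)!!/(4α)^j · √(π/(2α)), odd powers integrate to 0; here √(π/(2α)) = 0.75578.
Normalization: ∫|ψ|² dx = 0.75578.
⟨x⟩ = 0.0000 and ⟨x²⟩ = 0.090909.
(Δx)² = 0.090909 − (0.0000)² = 0.090909.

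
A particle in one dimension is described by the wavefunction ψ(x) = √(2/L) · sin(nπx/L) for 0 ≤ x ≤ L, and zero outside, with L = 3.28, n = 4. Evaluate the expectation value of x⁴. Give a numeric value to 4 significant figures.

⟨x⁴⟩ = ∫ x⁴·|ψ|² dx (integrals over the domain).
With sin²θ = (1 − cos2θ)/2 on 0 ≤ x ≤ L: ∫sin²(nπx/L) dx = L/2, ∫x·sin²(nπx/L) dx = L²/4, ∫x²·sin²(nπx/L) dx = L³·(1/6 − 1/(4n²π²)); higher powers xᵏ the same way, integrating xᵏ·cos(2nπx/L) by parts.
⟨x⁴⟩ = 22.423.

22.42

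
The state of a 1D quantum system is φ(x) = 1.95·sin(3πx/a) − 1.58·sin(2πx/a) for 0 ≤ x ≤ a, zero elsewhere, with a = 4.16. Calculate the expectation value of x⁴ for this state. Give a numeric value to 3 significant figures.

⟨x⁴⟩ = ∫ x⁴·|φ|² dx / ∫|φ|² dx (integrals over the domain).
On 0 ≤ x ≤ a (j ≠ l): ∫sin²(jπx/a) dx = a/2, ∫sin(jπx/a)·sin(lπx/a) dx = 0; diagonal moments ∫x·sin²(jπx/a) dx = a²/4, ∫x²·sin²(jπx/a) dx = a³·(1/6 − 1/(4j²π²)); cross terms ∫x·sin(jπx/a)·sin(lπx/a) dx = 0 for j + l even and −4jla²/(π²(j² − l²)²) for j + l odd, ∫x²·sin(jπx/a)·sin(lπx/a) dx = (−1)^(j+l)·4jla³/(π²(j² − l²)²); higher powers the same way via product-to-sum and parts.
State is unnormalized: ∫|φ|² dx = 13.102, and ∫φ*·x⁴·φ dx = 1269.9, so ⟨x⁴⟩ = 1269.9 / 13.102.
⟨x⁴⟩ = 96.924.

96.9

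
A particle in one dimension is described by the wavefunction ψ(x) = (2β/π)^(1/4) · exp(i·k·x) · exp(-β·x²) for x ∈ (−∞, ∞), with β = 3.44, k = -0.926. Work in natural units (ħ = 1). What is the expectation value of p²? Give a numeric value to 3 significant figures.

p² ψ = −ħ² d²ψ/dx²; ⟨p²⟩ = −ħ² ∫ ψ*·ψ'' dx.
Gaussian moments: ∫x^(2j)·e^(−2βx²) dx = (2j−1)!!/(4β)^j · √(π/(2β)), odd powers integrate to 0; here √(π/(2β)) = 0.67574. Derivatives: ψ′ = (ik − 2βx)·ψ, ψ″ = ((ik − 2βx)² − 2β)·ψ; the odd-in-x pieces drop out.
⟨p²⟩ = 4.2975.

4.30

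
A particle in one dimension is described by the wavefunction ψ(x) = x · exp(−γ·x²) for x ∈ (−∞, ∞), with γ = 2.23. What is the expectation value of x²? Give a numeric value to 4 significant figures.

0.3363

⟨x²⟩ = ∫ x²·|ψ|² dx / ∫|ψ|² dx (integrals over the domain).
Expand each integrand as polynomial × e^(−2γx²) and use ∫x^(2j)·e^(−2γx²) dx = (2j−1)!!/(4γ)^j · √(π/(2γ)), odd powers → 0; here √(π/(2γ)) = 0.83928.
State is unnormalized: ∫|ψ|² dx = 0.094090, and ∫ψ*·x²·ψ dx = 0.031645, so ⟨x²⟩ = 0.031645 / 0.094090.
⟨x²⟩ = 0.33632.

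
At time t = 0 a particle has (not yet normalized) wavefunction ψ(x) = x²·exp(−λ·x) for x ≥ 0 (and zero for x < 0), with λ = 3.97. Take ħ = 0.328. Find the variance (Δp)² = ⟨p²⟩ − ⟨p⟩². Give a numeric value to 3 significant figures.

Compute ⟨p⟩ and ⟨p²⟩ separately; (Δp)² = ⟨p²⟩ − ⟨p⟩².
Differentiate x²·exp(−λ·x) with the product rule; every integrand then reduces to terms xʲ·e^(−2λx) on [0, ∞), with ∫₀^∞ xʲ·e^(−2λx) dx = j!/(2λ)^(j+1).
Normalization: ∫|ψ|² dx = 0.00076052.
⟨p⟩ = 0.0000 and ⟨p²⟩ = 0.56521.
(Δp)² = 0.56521 − (0.0000)² = 0.56521.

0.565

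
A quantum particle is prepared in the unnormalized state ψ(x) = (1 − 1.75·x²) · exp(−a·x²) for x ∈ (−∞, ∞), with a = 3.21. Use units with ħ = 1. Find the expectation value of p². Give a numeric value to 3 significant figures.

p² ψ = −ħ² d²ψ/dx²; ⟨p²⟩ = −ħ² ∫ ψ*·ψ'' dx / ∫|ψ|² dx.
Expand each integrand as polynomial × e^(−2ax²) and use ∫x^(2j)·e^(−2ax²) dx = (2j−1)!!/(4a)^j · √(π/(2a)), odd powers → 0; here √(π/(2a)) = 0.69953. Differentiate with the product rule, d/dx e^(−ax²) = −2ax·e^(−ax²).
State is unnormalized: ∫|ψ|² dx = 0.54783, and ∫ψ*·(−ħ² ψ'') dx = 3.1496, so ⟨p²⟩ = 3.1496 / 0.54783.
⟨p²⟩ = 5.7491.

5.75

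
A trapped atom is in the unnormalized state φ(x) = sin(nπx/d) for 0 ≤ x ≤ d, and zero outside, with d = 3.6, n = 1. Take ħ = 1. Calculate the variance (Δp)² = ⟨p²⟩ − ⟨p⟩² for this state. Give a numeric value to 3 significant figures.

0.762

Compute ⟨p⟩ and ⟨p²⟩ separately; (Δp)² = ⟨p²⟩ − ⟨p⟩².
d/dx sin(nπx/d) = (nπ/d)·cos(nπx/d) and d²/dx² sin(nπx/d) = −(nπ/d)²·sin(nπx/d); on 0 ≤ x ≤ d, ∫sin²(nπx/d) dx = d/2 and ∫sin(nπx/d)·cos(nπx/d) dx = 0.
Normalization: ∫|φ|² dx = 1.8000.
⟨p⟩ = 0.0000 and ⟨p²⟩ = 0.76154.
(Δp)² = 0.76154 − (0.0000)² = 0.76154.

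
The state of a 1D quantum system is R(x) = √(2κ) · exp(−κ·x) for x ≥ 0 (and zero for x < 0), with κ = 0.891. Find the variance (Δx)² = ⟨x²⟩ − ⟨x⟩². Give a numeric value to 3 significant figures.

0.315

Compute ⟨x⟩ and ⟨x²⟩ separately, then (Δx)² = ⟨x²⟩ − ⟨x⟩².
Every integrand reduces to terms xʲ·e^(−2κx) on [0, ∞); use ∫₀^∞ xʲ·e^(−2κx) dx = j!/(2κ)^(j+1).
⟨x⟩ = 0.56117 and ⟨x²⟩ = 0.62982.
(Δx)² = 0.62982 − (0.56117)² = 0.31491.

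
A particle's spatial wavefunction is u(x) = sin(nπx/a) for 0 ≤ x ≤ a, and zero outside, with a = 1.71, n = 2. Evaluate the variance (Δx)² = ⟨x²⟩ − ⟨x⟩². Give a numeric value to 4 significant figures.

0.2066

Compute ⟨x⟩ and ⟨x²⟩ separately, then (Δx)² = ⟨x²⟩ − ⟨x⟩².
With sin²θ = (1 − cos2θ)/2 on 0 ≤ x ≤ a: ∫sin²(nπx/a) dx = a/2, ∫x·sin²(nπx/a) dx = a²/4, ∫x²·sin²(nπx/a) dx = a³·(1/6 − 1/(4n²π²)); higher powers xᵏ the same way, integrating xᵏ·cos(2nπx/a) by parts.
Normalization: ∫|u|² dx = 0.85500.
⟨x⟩ = 0.85500 and ⟨x²⟩ = 0.93767.
(Δx)² = 0.93767 − (0.85500)² = 0.20664.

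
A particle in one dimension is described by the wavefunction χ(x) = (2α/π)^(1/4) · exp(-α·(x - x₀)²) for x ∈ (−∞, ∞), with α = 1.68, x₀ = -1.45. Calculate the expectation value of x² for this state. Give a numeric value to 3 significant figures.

2.25

⟨x²⟩ = ∫ x²·|χ|² dx (integrals over the domain).
Gaussian moments (u = x − x₀): ∫u^(2j)·e^(−2αu²) du = (2j−1)!!/(4α)^j · √(π/(2α)), odd powers integrate to 0; here √(π/(2α)) = 0.96695.
⟨x²⟩ = 2.2513.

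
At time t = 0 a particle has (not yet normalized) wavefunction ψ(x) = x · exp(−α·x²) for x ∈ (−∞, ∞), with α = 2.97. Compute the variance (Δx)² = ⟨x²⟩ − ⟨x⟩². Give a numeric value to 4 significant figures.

0.2525

Compute ⟨x⟩ and ⟨x²⟩ separately, then (Δx)² = ⟨x²⟩ − ⟨x⟩².
Expand each integrand as polynomial × e^(−2αx²) and use ∫x^(2j)·e^(−2αx²) dx = (2j−1)!!/(4α)^j · √(π/(2α)), odd powers → 0; here √(π/(2α)) = 0.72725.
Normalization: ∫|ψ|² dx = 0.061216.
⟨x⟩ = 0.0000 and ⟨x²⟩ = 0.25253.
(Δx)² = 0.25253 − (0.0000)² = 0.25253.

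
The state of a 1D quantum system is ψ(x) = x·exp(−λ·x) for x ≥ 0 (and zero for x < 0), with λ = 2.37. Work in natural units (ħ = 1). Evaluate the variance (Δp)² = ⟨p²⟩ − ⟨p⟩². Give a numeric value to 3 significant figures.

5.62

Compute ⟨p⟩ and ⟨p²⟩ separately; (Δp)² = ⟨p²⟩ − ⟨p⟩².
Differentiate x·exp(−λ·x) with the product rule; every integrand then reduces to terms xʲ·e^(−2λx) on [0, ∞), with ∫₀^∞ xʲ·e^(−2λx) dx = j!/(2λ)^(j+1).
Normalization: ∫|ψ|² dx = 0.018780.
⟨p⟩ = 0.0000 and ⟨p²⟩ = 5.6169.
(Δp)² = 5.6169 − (0.0000)² = 5.6169.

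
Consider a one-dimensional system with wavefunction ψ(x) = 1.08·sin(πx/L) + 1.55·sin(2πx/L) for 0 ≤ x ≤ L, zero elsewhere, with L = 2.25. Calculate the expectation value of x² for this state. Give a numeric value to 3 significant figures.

0.705

⟨x²⟩ = ∫ x²·|ψ|² dx / ∫|ψ|² dx (integrals over the domain).
On 0 ≤ x ≤ L (j ≠ l): ∫sin²(jπx/L) dx = L/2, ∫sin(jπx/L)·sin(lπx/L) dx = 0; diagonal moments ∫x·sin²(jπx/L) dx = L²/4, ∫x²·sin²(jπx/L) dx = L³·(1/6 − 1/(4j²π²)); cross terms ∫x·sin(jπx/L)·sin(lπx/L) dx = 0 for j + l even and −4jlL²/(π²(j² − l²)²) for j + l odd, ∫x²·sin(jπx/L)·sin(lπx/L) dx = (−1)^(j+l)·4jlL³/(π²(j² − l²)²); higher powers the same way via product-to-sum and parts.
State is unnormalized: ∫|ψ|² dx = 4.0150, and ∫ψ*·x²·ψ dx = 2.8309, so ⟨x²⟩ = 2.8309 / 4.0150.
⟨x²⟩ = 0.70507.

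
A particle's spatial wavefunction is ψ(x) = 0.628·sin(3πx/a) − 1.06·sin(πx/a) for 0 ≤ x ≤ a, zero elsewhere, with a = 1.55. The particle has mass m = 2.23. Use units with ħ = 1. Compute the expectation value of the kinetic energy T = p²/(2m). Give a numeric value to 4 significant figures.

T = −(ħ²/2m) d²/dx², so ⟨T⟩ = −(ħ²/2m) ∫ ψ*·ψ'' dx / ∫|ψ|² dx; with m = 2.23.
d²/dx² sin(jπx/a) = −(jπ/a)²·sin(jπx/a); on 0 ≤ x ≤ a, ∫sin²(jπx/a) dx = a/2 and ∫sin(jπx/a)·sin(lπx/a) dx = 0 for j ≠ l, so only diagonal terms survive in ∫|ψ|² and ∫ψ·ψ″; ∫ψ·ψ′ dx = [ψ²/2] between the walls = 0.
State is unnormalized: ∫|ψ|² dx = 1.1764, and ∫ψ*·(−ħ²/2m · ψ'') dx = 3.3358, so ⟨T⟩ = 3.3358 / 1.1764.
⟨T⟩ = 2.8355.

2.836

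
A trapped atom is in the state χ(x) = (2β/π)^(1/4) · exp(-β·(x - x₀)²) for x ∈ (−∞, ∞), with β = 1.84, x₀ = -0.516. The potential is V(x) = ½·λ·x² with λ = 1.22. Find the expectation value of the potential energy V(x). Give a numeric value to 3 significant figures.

0.245

⟨V⟩ = ∫ V(x)·|χ|² dx.
Gaussian moments (u = x − x₀): ∫u^(2j)·e^(−2βu²) du = (2j−1)!!/(4β)^j · √(π/(2β)), odd powers integrate to 0; here √(π/(2β)) = 0.92396.
⟨V⟩ = 0.24530.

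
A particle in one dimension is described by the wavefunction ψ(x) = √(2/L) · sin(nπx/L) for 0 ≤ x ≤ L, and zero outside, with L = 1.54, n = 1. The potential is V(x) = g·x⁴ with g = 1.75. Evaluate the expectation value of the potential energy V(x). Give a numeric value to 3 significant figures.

⟨V⟩ = ∫ V(x)·|ψ|² dx.
With sin²θ = (1 − cos2θ)/2 on 0 ≤ x ≤ L: ∫sin²(nπx/L) dx = L/2, ∫x·sin²(nπx/L) dx = L²/4, ∫x²·sin²(nπx/L) dx = L³·(1/6 − 1/(4n²π²)); higher powers xᵏ the same way, integrating xᵏ·cos(2nπx/L) by parts.
⟨V⟩ = 1.1229.

1.12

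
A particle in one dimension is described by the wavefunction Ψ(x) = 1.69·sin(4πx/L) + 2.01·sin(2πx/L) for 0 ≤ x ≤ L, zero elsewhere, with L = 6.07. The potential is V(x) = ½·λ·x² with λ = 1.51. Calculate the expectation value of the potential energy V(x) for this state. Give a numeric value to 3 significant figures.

10.3

⟨V⟩ = ∫ V(x)·|Ψ|² dx / ∫|Ψ|² dx.
On 0 ≤ x ≤ L (j ≠ l): ∫sin²(jπx/L) dx = L/2, ∫sin(jπx/L)·sin(lπx/L) dx = 0; diagonal moments ∫x·sin²(jπx/L) dx = L²/4, ∫x²·sin²(jπx/L) dx = L³·(1/6 − 1/(4j²π²)); cross terms ∫x·sin(jπx/L)·sin(lπx/L) dx = 0 for j + l even and −4jlL²/(π²(j² − l²)²) for j + l odd, ∫x²·sin(jπx/L)·sin(lπx/L) dx = (−1)^(j+l)·4jlL³/(π²(j² − l²)²); higher powers the same way via product-to-sum and parts.
State is unnormalized: ∫|Ψ|² dx = 20.930, and ∫Ψ*·V(x)·Ψ dx = 214.82, so ⟨V⟩ = 214.82 / 20.930.
⟨V⟩ = 10.264.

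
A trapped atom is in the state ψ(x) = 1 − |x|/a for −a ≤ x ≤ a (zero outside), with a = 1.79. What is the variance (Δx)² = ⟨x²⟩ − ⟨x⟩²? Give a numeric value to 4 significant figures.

0.3204

Compute ⟨x⟩ and ⟨x²⟩ separately, then (Δx)² = ⟨x²⟩ − ⟨x⟩².
ψ is even, so ∫ over [−a, a] = 2∫₀ᵃ with ψ = 1 − x/a there: ∫₀ᵃ (1 − x/a)² dx = a/3, ∫₀ᵃ x²(1 − x/a)² dx = a³/30, ∫₀ᵃ x⁴(1 − x/a)² dx = a⁵/105.
Normalization: ∫|ψ|² dx = 1.1933.
⟨x⟩ = 0.0000 and ⟨x²⟩ = 0.32041.
(Δx)² = 0.32041 − (0.0000)² = 0.32041.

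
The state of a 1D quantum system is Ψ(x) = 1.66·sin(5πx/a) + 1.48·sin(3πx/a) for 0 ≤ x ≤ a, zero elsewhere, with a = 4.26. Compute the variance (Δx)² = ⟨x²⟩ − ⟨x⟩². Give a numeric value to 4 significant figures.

Compute ⟨x⟩ and ⟨x²⟩ separately, then (Δx)² = ⟨x²⟩ − ⟨x⟩².
On 0 ≤ x ≤ a (j ≠ l): ∫sin²(jπx/a) dx = a/2, ∫sin(jπx/a)·sin(lπx/a) dx = 0; diagonal moments ∫x·sin²(jπx/a) dx = a²/4, ∫x²·sin²(jπx/a) dx = a³·(1/6 − 1/(4j²π²)); cross terms ∫x·sin(jπx/a)·sin(lπx/a) dx = 0 for j + l even and −4jla²/(π²(j² − l²)²) for j + l odd, ∫x²·sin(jπx/a)·sin(lπx/a) dx = (−1)^(j+l)·4jla³/(π²(j² − l²)²); higher powers the same way via product-to-sum and parts.
Normalization: ∫|Ψ|² dx = 10.535.
⟨x⟩ = 2.1300 and ⟨x²⟩ = 6.8397.
(Δx)² = 6.8397 − (2.1300)² = 2.3028.

2.303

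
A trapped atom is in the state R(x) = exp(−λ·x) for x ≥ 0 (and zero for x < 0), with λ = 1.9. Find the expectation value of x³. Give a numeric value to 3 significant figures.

0.109

⟨x³⟩ = ∫ x³·|R|² dx / ∫|R|² dx (integrals over the domain).
Every integrand reduces to terms xʲ·e^(−2λx) on [0, ∞); use ∫₀^∞ xʲ·e^(−2λx) dx = j!/(2λ)^(j+1).
State is unnormalized: ∫|R|² dx = 0.26316, and ∫R*·x³·R dx = 0.028775, so ⟨x³⟩ = 0.028775 / 0.26316.
⟨x³⟩ = 0.10935.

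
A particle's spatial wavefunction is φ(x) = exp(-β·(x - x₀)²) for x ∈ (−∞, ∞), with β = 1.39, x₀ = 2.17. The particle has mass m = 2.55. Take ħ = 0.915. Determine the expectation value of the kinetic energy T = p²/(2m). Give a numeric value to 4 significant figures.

T = −(ħ²/2m) d²/dx², so ⟨T⟩ = −(ħ²/2m) ∫ φ*·φ'' dx / ∫|φ|² dx; with m = 2.55.
Gaussian moments (u = x − x₀): ∫u^(2j)·e^(−2βu²) du = (2j−1)!!/(4β)^j · √(π/(2β)), odd powers integrate to 0; here √(π/(2β)) = 1.0630. Derivatives: d/dx e^(−βu²) = −2βu·e^(−βu²), d²/dx² e^(−βu²) = (4β²u² − 2β)·e^(−βu²).
State is unnormalized: ∫|φ|² dx = 1.0630, and ∫φ*·(−ħ²/2m · φ'') dx = 0.24257, so ⟨T⟩ = 0.24257 / 1.0630.
⟨T⟩ = 0.22818.

0.2282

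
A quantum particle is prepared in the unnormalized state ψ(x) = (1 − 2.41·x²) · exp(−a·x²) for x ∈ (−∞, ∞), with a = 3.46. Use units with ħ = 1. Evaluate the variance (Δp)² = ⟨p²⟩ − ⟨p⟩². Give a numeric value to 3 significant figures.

Compute ⟨p⟩ and ⟨p²⟩ separately; (Δp)² = ⟨p²⟩ − ⟨p⟩².
Expand each integrand as polynomial × e^(−2ax²) and use ∫x^(2j)·e^(−2ax²) dx = (2j−1)!!/(4a)^j · √(π/(2a)), odd powers → 0; here √(π/(2a)) = 0.67379. Differentiate with the product rule, d/dx e^(−ax²) = −2ax·e^(−ax²).
Normalization: ∫|ψ|² dx = 0.50042.
⟨p⟩ = 0.0000 and ⟨p²⟩ = 7.2700.
(Δp)² = 7.2700 − (0.0000)² = 7.2700.

7.27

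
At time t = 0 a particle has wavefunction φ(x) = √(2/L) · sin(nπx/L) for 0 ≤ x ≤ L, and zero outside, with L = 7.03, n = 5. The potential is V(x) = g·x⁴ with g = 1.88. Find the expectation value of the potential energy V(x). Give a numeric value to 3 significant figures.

⟨V⟩ = ∫ V(x)·|φ|² dx.
With sin²θ = (1 − cos2θ)/2 on 0 ≤ x ≤ L: ∫sin²(nπx/L) dx = L/2, ∫x·sin²(nπx/L) dx = L²/4, ∫x²·sin²(nπx/L) dx = L³·(1/6 − 1/(4n²π²)); higher powers xᵏ the same way, integrating xᵏ·cos(2nπx/L) by parts.
⟨V⟩ = 899.86.

900.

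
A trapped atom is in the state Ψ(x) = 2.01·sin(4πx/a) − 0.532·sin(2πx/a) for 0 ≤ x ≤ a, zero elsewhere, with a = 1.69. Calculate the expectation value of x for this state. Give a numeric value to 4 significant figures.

⟨x⟩ = ∫ x·|Ψ|² dx / ∫|Ψ|² dx (integrals over the domain).
On 0 ≤ x ≤ a (j ≠ l): ∫sin²(jπx/a) dx = a/2, ∫sin(jπx/a)·sin(lπx/a) dx = 0; diagonal moments ∫x·sin²(jπx/a) dx = a²/4, ∫x²·sin²(jπx/a) dx = a³·(1/6 − 1/(4j²π²)); cross terms ∫x·sin(jπx/a)·sin(lπx/a) dx = 0 for j + l even and −4jla²/(π²(j² − l²)²) for j + l odd, ∫x²·sin(jπx/a)·sin(lπx/a) dx = (−1)^(j+l)·4jla³/(π²(j² − l²)²); higher powers the same way via product-to-sum and parts.
State is unnormalized: ∫|Ψ|² dx = 3.6530, and ∫Ψ*·x·Ψ dx = 3.0868, so ⟨x⟩ = 3.0868 / 3.6530.
⟨x⟩ = 0.84500.

0.8450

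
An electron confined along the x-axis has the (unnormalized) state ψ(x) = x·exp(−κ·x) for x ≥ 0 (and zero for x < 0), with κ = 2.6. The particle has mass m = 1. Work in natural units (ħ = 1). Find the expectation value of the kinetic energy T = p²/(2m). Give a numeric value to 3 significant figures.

T = −(ħ²/2m) d²/dx², so ⟨T⟩ = −(ħ²/2m) ∫ ψ*·ψ'' dx / ∫|ψ|² dx; with m = 1.
Differentiate x·exp(−κ·x) with the product rule; every integrand then reduces to terms xʲ·e^(−2κx) on [0, ∞), with ∫₀^∞ xʲ·e^(−2κx) dx = j!/(2κ)^(j+1).
State is unnormalized: ∫|ψ|² dx = 0.014224, and ∫ψ*·(−ħ²/2m · ψ'') dx = 0.048077, so ⟨T⟩ = 0.048077 / 0.014224.
⟨T⟩ = 3.3800.

3.38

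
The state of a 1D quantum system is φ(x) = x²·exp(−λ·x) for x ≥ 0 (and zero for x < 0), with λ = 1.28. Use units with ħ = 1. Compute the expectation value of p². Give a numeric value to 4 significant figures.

0.5461

p² φ = −ħ² d²φ/dx²; ⟨p²⟩ = −ħ² ∫ φ*·φ'' dx / ∫|φ|² dx.
Differentiate x²·exp(−λ·x) with the product rule; every integrand then reduces to terms xʲ·e^(−2λx) on [0, ∞), with ∫₀^∞ xʲ·e^(−2λx) dx = j!/(2λ)^(j+1).
State is unnormalized: ∫|φ|² dx = 0.21828, and ∫φ*·(−ħ² φ'') dx = 0.11921, so ⟨p²⟩ = 0.11921 / 0.21828.
⟨p²⟩ = 0.54613.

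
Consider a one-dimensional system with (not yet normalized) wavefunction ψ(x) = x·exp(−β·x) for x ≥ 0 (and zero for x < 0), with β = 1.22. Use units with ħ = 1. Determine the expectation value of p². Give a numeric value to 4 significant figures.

p² ψ = −ħ² d²ψ/dx²; ⟨p²⟩ = −ħ² ∫ ψ*·ψ'' dx / ∫|ψ|² dx.
Differentiate x·exp(−β·x) with the product rule; every integrand then reduces to terms xʲ·e^(−2βx) on [0, ∞), with ∫₀^∞ xʲ·e^(−2βx) dx = j!/(2β)^(j+1).
State is unnormalized: ∫|ψ|² dx = 0.13768, and ∫ψ*·(−ħ² ψ'') dx = 0.20492, so ⟨p²⟩ = 0.20492 / 0.13768.
⟨p²⟩ = 1.4884.

1.488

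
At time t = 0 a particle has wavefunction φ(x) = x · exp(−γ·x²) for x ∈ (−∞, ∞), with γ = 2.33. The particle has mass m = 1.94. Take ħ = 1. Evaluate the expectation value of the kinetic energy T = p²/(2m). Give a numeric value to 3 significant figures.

T = −(ħ²/2m) d²/dx², so ⟨T⟩ = −(ħ²/2m) ∫ φ*·φ'' dx / ∫|φ|² dx; with m = 1.94.
Expand each integrand as polynomial × e^(−2γx²) and use ∫x^(2j)·e^(−2γx²) dx = (2j−1)!!/(4γ)^j · √(π/(2γ)), odd powers → 0; here √(π/(2γ)) = 0.82107. Differentiate with the product rule, d/dx e^(−γx²) = −2γx·e^(−γx²).
State is unnormalized: ∫|φ|² dx = 0.088098, and ∫φ*·(−ħ²/2m · φ'') dx = 0.15871, so ⟨T⟩ = 0.15871 / 0.088098.
⟨T⟩ = 1.8015.

1.80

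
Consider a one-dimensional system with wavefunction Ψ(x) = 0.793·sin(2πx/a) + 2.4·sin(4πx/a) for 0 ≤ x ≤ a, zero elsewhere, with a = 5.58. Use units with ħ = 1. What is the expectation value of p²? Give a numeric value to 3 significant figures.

4.70

p² Ψ = −ħ² d²Ψ/dx²; ⟨p²⟩ = −ħ² ∫ Ψ*·Ψ'' dx / ∫|Ψ|² dx.
d²/dx² sin(jπx/a) = −(jπ/a)²·sin(jπx/a); on 0 ≤ x ≤ a, ∫sin²(jπx/a) dx = a/2 and ∫sin(jπx/a)·sin(lπx/a) dx = 0 for j ≠ l, so only diagonal terms survive in ∫|Ψ|² and ∫Ψ·Ψ″; ∫Ψ·Ψ′ dx = [Ψ²/2] between the walls = 0.
State is unnormalized: ∫|Ψ|² dx = 17.825, and ∫Ψ*·(−ħ² Ψ'') dx = 83.728, so ⟨p²⟩ = 83.728 / 17.825.
⟨p²⟩ = 4.6973.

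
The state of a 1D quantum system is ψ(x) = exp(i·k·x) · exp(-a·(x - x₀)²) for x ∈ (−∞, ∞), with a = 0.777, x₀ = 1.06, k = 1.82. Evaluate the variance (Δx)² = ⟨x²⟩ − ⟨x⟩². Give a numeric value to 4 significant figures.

Compute ⟨x⟩ and ⟨x²⟩ separately, then (Δx)² = ⟨x²⟩ − ⟨x⟩².
Gaussian moments (u = x − x₀): ∫u^(2j)·e^(−2au²) du = (2j−1)!!/(4a)^j · √(π/(2a)), odd powers integrate to 0; here √(π/(2a)) = 1.4218.
Normalization: ∫|ψ|² dx = 1.4218.
⟨x⟩ = 1.0600 and ⟨x²⟩ = 1.4454.
(Δx)² = 1.4454 − (1.0600)² = 0.32175.

0.3218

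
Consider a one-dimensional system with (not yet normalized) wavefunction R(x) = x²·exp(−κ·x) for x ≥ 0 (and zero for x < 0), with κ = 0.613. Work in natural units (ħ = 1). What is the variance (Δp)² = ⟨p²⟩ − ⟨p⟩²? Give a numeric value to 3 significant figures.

0.125

Compute ⟨p⟩ and ⟨p²⟩ separately; (Δp)² = ⟨p²⟩ − ⟨p⟩².
Differentiate x²·exp(−κ·x) with the product rule; every integrand then reduces to terms xʲ·e^(−2κx) on [0, ∞), with ∫₀^∞ xʲ·e^(−2κx) dx = j!/(2κ)^(j+1).
Normalization: ∫|R|² dx = 8.6648.
⟨p⟩ = 0.0000 and ⟨p²⟩ = 0.12526.
(Δp)² = 0.12526 − (0.0000)² = 0.12526.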